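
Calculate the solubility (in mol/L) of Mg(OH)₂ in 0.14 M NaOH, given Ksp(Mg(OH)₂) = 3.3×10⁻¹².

Mg(OH)₂(s) ⇌ Mg²⁺(aq) + 2 OH⁻(aq)
With OH⁻ already at 0.14 M and s small, take [OH⁻] ≈ 0.14 M and [Mg²⁺] = s.
Ksp = [Mg²⁺][OH⁻]^2 = s(0.14)^2
s = 3.3×10⁻¹² / (0.14)^2 = 1.7×10⁻¹⁰
s = 1.7×10⁻¹⁰ M

1.7×10⁻¹⁰ M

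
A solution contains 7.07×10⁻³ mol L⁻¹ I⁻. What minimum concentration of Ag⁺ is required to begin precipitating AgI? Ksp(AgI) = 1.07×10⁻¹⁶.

1.51×10⁻¹⁴ M

Precipitation begins when Q = Ksp.
AgI(s) ⇌ Ag⁺(aq) + I⁻(aq)
Ksp = [Ag⁺][I⁻] = [Ag⁺](7.07×10⁻³)
[Ag⁺] = 1.07×10⁻¹⁶ / (7.07×10⁻³) = 1.51×10⁻¹⁴
[Ag⁺] = 1.51×10⁻¹⁴ mol L⁻¹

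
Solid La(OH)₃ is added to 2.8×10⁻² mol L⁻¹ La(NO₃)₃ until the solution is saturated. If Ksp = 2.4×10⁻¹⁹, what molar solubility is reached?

6.8×10⁻⁷ M

La(OH)₃(s) ⇌ La³⁺(aq) + 3 OH⁻(aq)
La³⁺ is already present at 2.8×10⁻² mol L⁻¹. If s mol/L of La(OH)₃ dissolves, [OH⁻] = 3s while [La³⁺] ≈ 2.8×10⁻² mol L⁻¹.
Ksp = [La³⁺][OH⁻]^3 = (2.8×10⁻²)(3s)^3
(3s)^3 = 2.4×10⁻¹⁹ / (2.8×10⁻²) = 8.6×10⁻¹⁸
s = 6.8×10⁻⁷ mol L⁻¹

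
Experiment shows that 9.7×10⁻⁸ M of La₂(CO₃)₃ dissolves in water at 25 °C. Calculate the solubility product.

Ksp = 9.3×10⁻³⁴

La₂(CO₃)₃(s) ⇌ 2 La³⁺(aq) + 3 CO₃²⁻(aq)
With molar solubility s: [La³⁺] = 2s, [CO₃²⁻] = 3s.
Ksp = [La³⁺]^2[CO₃²⁻]^3 = (2s)^2 · (3s)^3 = 108s^5
Ksp = 108 × (9.7×10⁻⁸)^5 = 9.3×10⁻³⁴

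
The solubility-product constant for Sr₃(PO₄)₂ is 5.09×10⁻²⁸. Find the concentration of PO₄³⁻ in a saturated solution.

Sr₃(PO₄)₂(s) ⇌ 3 Sr²⁺(aq) + 2 PO₄³⁻(aq)
Let s be the molar solubility. Then [Sr²⁺] = 3s and [PO₄³⁻] = 2s.
Ksp = [Sr²⁺]^3[PO₄³⁻]^2 = (3s)^3 · (2s)^2 = 108s^5 = 5.09×10⁻²⁸
s = 1.36×10⁻⁶ M
[PO₄³⁻] = 2s = 2.73×10⁻⁶ M

2.73×10⁻⁶ M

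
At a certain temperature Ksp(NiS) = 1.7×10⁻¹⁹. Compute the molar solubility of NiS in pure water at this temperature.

4.1×10⁻¹⁰ M

NiS(s) ⇌ Ni²⁺(aq) + S²⁻(aq)
Call the molar solubility s, so that [Ni²⁺] = s and [S²⁻] = s.
Ksp = [Ni²⁺][S²⁻] = s · s = s^2
s^2 = 1.7×10⁻¹⁹
s = (1.7×10⁻¹⁹)^(1/2) = 4.1×10⁻¹⁰ M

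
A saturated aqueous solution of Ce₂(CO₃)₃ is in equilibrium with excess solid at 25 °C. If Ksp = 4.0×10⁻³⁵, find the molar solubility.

5.2×10⁻⁸ M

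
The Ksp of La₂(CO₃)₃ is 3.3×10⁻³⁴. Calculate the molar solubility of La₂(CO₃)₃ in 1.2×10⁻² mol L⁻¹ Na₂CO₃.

6.9×10⁻¹⁵ M

La₂(CO₃)₃(s) ⇌ 2 La³⁺(aq) + 3 CO₃²⁻(aq)
Let s be the solubility of La₂(CO₃)₃ here. The common ion gives [CO₃²⁻] ≈ 1.2×10⁻² mol L⁻¹, and [La³⁺] = 2s.
Ksp = [La³⁺]^2[CO₃²⁻]^3 = (2s)^2(1.2×10⁻²)^3
(2s)^2 = 3.3×10⁻³⁴ / (1.2×10⁻²)^3 = 1.9×10⁻²⁸
s = 6.9×10⁻¹⁵ mol L⁻¹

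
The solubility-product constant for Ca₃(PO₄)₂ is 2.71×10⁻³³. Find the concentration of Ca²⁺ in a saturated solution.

3.61×10⁻⁷ M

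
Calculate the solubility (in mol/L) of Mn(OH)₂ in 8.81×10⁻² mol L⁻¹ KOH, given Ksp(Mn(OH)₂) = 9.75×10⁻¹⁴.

Mn(OH)₂(s) ⇌ Mn²⁺(aq) + 2 OH⁻(aq)
The solution already contains OH⁻ at 8.81×10⁻² mol L⁻¹. Let s be the molar solubility of Mn(OH)₂.
[OH⁻] ≈ 8.81×10⁻² mol L⁻¹ (common ion dominates); [Mn²⁺] = s.
Ksp = [Mn²⁺][OH⁻]^2 = s(8.81×10⁻²)^2
s = 9.75×10⁻¹⁴ / (8.81×10⁻²)^2 = 1.26×10⁻¹¹
s = 1.26×10⁻¹¹ mol L⁻¹

1.26×10⁻¹¹ M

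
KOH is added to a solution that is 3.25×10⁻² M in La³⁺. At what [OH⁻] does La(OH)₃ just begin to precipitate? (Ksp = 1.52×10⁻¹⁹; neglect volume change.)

1.67×10⁻⁶ M

The threshold for precipitation is Q = Ksp.
La(OH)₃(s) ⇌ La³⁺(aq) + 3 OH⁻(aq)
Ksp = [La³⁺][OH⁻]^3 = [OH⁻]^3(3.25×10⁻²)
[OH⁻]^3 = 1.52×10⁻¹⁹ / (3.25×10⁻²) = 4.68×10⁻¹⁸
[OH⁻] = 1.67×10⁻⁶ M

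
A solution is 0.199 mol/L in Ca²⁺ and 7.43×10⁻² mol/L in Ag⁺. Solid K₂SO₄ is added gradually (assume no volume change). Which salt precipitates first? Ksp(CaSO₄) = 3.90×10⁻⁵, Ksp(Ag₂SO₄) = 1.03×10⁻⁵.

CaSO₄

The threshold for precipitation is Q = Ksp.
For CaSO₄: [SO₄²⁻] = (Ksp/[Ca²⁺]) = 1.96×10⁻⁴ mol/L
For Ag₂SO₄: [SO₄²⁻] = (Ksp/[Ag⁺]^2) = 1.87×10⁻³ mol/L
Since CaSO₄ needs less SO₄²⁻ to reach saturation, it precipitates first.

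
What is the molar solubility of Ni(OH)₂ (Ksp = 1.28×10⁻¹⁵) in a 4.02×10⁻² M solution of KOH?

7.92×10⁻¹³ M

Ni(OH)₂(s) ⇌ Ni²⁺(aq) + 2 OH⁻(aq)
OH⁻ is already present at 4.02×10⁻² M. If s mol/L of Ni(OH)₂ dissolves, [Ni²⁺] = s while [OH⁻] ≈ 4.02×10⁻² M.
Ksp = [Ni²⁺][OH⁻]^2 = s(4.02×10⁻²)^2
s = 1.28×10⁻¹⁵ / (4.02×10⁻²)^2 = 7.92×10⁻¹³
s = 7.92×10⁻¹³ M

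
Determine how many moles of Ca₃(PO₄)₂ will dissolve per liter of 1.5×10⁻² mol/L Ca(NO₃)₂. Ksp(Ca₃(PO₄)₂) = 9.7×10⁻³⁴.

Ca₃(PO₄)₂(s) ⇌ 3 Ca²⁺(aq) + 2 PO₄³⁻(aq)
Ca²⁺ is already present at 1.5×10⁻² mol/L. If s mol/L of Ca₃(PO₄)₂ dissolves, [PO₄³⁻] = 2s while [Ca²⁺] ≈ 1.5×10⁻² mol/L.
Ksp = [Ca²⁺]^3[PO₄³⁻]^2 = (1.5×10⁻²)^3(2s)^2
(2s)^2 = 9.7×10⁻³⁴ / (1.5×10⁻²)^3 = 2.9×10⁻²⁸
s = 8.5×10⁻¹⁵ mol/L

8.5×10⁻¹⁵ M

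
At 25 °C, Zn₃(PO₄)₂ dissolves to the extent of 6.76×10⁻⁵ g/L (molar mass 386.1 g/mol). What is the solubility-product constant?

Ksp = 1.78×10⁻³²

Molar solubility s = (6.76×10⁻⁵ g/L) / (386.1 g/mol) = 1.7508×10⁻⁷ mol/L
Zn₃(PO₄)₂(s) ⇌ 3 Zn²⁺(aq) + 2 PO₄³⁻(aq)
If s mol/L of Zn₃(PO₄)₂ dissolves, [Zn²⁺] = 3s and [PO₄³⁻] = 2s.
Ksp = [Zn²⁺]^3[PO₄³⁻]^2 = (3s)^3 · (2s)^2 = 108s^5
Ksp = 108 × (1.7508×10⁻⁷)^5 = 1.78×10⁻³²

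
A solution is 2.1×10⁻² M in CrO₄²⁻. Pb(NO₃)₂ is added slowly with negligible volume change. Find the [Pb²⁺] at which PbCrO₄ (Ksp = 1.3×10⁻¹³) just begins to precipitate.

Each salt precipitates once Q = Ksp for that salt.
PbCrO₄(s) ⇌ Pb²⁺(aq) + CrO₄²⁻(aq)
Ksp = [Pb²⁺][CrO₄²⁻] = [Pb²⁺](2.1×10⁻²)
[Pb²⁺] = 1.3×10⁻¹³ / (2.1×10⁻²) = 6.2×10⁻¹²
[Pb²⁺] = 6.2×10⁻¹² M

6.2×10⁻¹² M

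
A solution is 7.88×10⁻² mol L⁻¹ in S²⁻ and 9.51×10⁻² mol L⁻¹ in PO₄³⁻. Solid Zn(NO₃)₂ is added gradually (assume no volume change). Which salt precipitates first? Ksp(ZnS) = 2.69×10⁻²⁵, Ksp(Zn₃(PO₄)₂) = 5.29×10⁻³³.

ZnS

Each salt precipitates once Q = Ksp for that salt.
For ZnS: [Zn²⁺] = (Ksp/[S²⁻]) = 3.41×10⁻²⁴ mol L⁻¹
For Zn₃(PO₄)₂: [Zn²⁺] = (Ksp/[PO₄³⁻]^2)^(1/3) = 8.36×10⁻¹¹ mol L⁻¹
Since ZnS needs less Zn²⁺ to reach saturation, it precipitates first.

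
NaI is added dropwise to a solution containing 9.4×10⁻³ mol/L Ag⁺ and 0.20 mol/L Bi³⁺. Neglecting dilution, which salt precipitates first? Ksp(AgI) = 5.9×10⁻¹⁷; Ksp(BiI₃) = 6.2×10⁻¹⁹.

AgI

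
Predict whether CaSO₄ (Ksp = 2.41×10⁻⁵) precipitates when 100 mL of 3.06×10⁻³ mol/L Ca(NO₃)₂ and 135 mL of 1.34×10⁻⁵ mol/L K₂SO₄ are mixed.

After mixing, V = 100 mL + 135 mL = 235 mL.
[Ca²⁺] = (3.06×10⁻³)(100)/235 = 1.30×10⁻³ mol/L
[SO₄²⁻] = (1.34×10⁻⁵)(135)/235 = 7.70×10⁻⁶ mol/L
Q = [Ca²⁺][SO₄²⁻] = 1.00×10⁻⁸
Q < Ksp (1.00×10⁻⁸ vs 2.41×10⁻⁵); the solution remains unsaturated and no precipitate forms.

No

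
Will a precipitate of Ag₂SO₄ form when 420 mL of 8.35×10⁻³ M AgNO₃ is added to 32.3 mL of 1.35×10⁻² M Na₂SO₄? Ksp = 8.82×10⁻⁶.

The combined volume is 452.3 mL.
[Ag⁺] = (8.35×10⁻³)(420)/452.3 = 7.75×10⁻³ M
[SO₄²⁻] = (1.35×10⁻²)(32.3)/452.3 = 9.64×10⁻⁴ M
Q = [Ag⁺]^2[SO₄²⁻] = 5.80×10⁻⁸
Q = 5.80×10⁻⁸ < Ksp = 8.82×10⁻⁶, so the solution is unsaturated and no precipitate forms.

No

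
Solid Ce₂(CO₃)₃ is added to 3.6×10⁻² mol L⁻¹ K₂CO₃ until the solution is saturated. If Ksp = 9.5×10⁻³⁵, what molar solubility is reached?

Ce₂(CO₃)₃(s) ⇌ 2 Ce³⁺(aq) + 3 CO₃²⁻(aq)
Let s be the solubility of Ce₂(CO₃)₃ here. The common ion gives [CO₃²⁻] ≈ 3.6×10⁻² mol L⁻¹, and [Ce³⁺] = 2s.
Ksp = [Ce³⁺]^2[CO₃²⁻]^3 = (2s)^2(3.6×10⁻²)^3
(2s)^2 = 9.5×10⁻³⁵ / (3.6×10⁻²)^3 = 2.0×10⁻³⁰
s = 7.1×10⁻¹⁶ mol L⁻¹

7.1×10⁻¹⁶ M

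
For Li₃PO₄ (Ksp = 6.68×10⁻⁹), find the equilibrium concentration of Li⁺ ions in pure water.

1.19×10⁻² M

Li₃PO₄(s) ⇌ 3 Li⁺(aq) + PO₄³⁻(aq)
With molar solubility s: [Li⁺] = 3s, [PO₄³⁻] = s.
Ksp = [Li⁺]^3[PO₄³⁻] = (3s)^3 · s = 27s^4 = 6.68×10⁻⁹
s = 3.97×10⁻³ mol L⁻¹
[Li⁺] = 3s = 1.19×10⁻² mol L⁻¹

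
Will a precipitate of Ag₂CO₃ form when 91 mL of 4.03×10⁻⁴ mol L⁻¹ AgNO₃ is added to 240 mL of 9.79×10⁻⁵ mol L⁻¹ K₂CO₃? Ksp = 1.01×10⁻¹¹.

No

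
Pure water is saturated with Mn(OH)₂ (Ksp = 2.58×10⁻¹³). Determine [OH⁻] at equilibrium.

Mn(OH)₂(s) ⇌ Mn²⁺(aq) + 2 OH⁻(aq)
Let s be the molar solubility. Then [Mn²⁺] = s and [OH⁻] = 2s.
Ksp = [Mn²⁺][OH⁻]^2 = s · (2s)^2 = 4s^3 = 2.58×10⁻¹³
s = 4.01×10⁻⁵ mol L⁻¹
[OH⁻] = 2s = 8.02×10⁻⁵ mol L⁻¹

8.02×10⁻⁵ M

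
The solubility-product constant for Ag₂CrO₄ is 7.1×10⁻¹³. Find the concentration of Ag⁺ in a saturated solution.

Ag₂CrO₄(s) ⇌ 2 Ag⁺(aq) + CrO₄²⁻(aq)
Call the molar solubility s, so that [Ag⁺] = 2s and [CrO₄²⁻] = s.
Ksp = [Ag⁺]^2[CrO₄²⁻] = (2s)^2 · s = 4s^3 = 7.1×10⁻¹³
s = 5.6×10⁻⁵ mol/L
[Ag⁺] = 2s = 1.1×10⁻⁴ mol/L

1.1×10⁻⁴ M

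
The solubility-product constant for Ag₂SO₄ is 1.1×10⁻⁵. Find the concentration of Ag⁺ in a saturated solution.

Ag₂SO₄(s) ⇌ 2 Ag⁺(aq) + SO₄²⁻(aq)
If s mol/L of Ag₂SO₄ dissolves, [Ag⁺] = 2s and [SO₄²⁻] = s.
Ksp = [Ag⁺]^2[SO₄²⁻] = (2s)^2 · s = 4s^3 = 1.1×10⁻⁵
s = 1.4×10⁻² M
[Ag⁺] = 2s = 2.8×10⁻² M

2.8×10⁻² M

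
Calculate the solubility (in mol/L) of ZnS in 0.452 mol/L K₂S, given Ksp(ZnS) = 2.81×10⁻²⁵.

6.22×10⁻²⁵ M

ZnS(s) ⇌ Zn²⁺(aq) + S²⁻(aq)
With S²⁻ already at 0.452 mol/L and s small, take [S²⁻] ≈ 0.452 mol/L and [Zn²⁺] = s.
Ksp = [Zn²⁺][S²⁻] = s(0.452)
s = 2.81×10⁻²⁵ / (0.452) = 6.22×10⁻²⁵
s = 6.22×10⁻²⁵ mol/L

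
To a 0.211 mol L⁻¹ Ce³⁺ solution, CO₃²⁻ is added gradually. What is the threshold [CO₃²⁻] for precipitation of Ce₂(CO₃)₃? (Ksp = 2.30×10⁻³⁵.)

Precipitation of each salt begins when its ion product equals Ksp.
Ce₂(CO₃)₃(s) ⇌ 2 Ce³⁺(aq) + 3 CO₃²⁻(aq)
Ksp = [Ce³⁺]^2[CO₃²⁻]^3 = [CO₃²⁻]^3(0.211)^2
[CO₃²⁻]^3 = 2.30×10⁻³⁵ / (0.211)^2 = 5.17×10⁻³⁴
[CO₃²⁻] = 8.02×10⁻¹² mol L⁻¹

8.02×10⁻¹² M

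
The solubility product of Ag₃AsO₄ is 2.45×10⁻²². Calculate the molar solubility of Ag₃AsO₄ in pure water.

1.74×10⁻⁶ M

Ag₃AsO₄(s) ⇌ 3 Ag⁺(aq) + AsO₄³⁻(aq)
With molar solubility s: [Ag⁺] = 3s, [AsO₄³⁻] = s.
Ksp = [Ag⁺]^3[AsO₄³⁻] = (3s)^3 · s = 27s^4
27s^4 = 2.45×10⁻²²  ⇒  s^4 = 9.07×10⁻²⁴
Taking the 4th root, s = 1.74×10⁻⁶ M.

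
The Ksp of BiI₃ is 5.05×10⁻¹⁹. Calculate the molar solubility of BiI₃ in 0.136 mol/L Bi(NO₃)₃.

BiI₃(s) ⇌ Bi³⁺(aq) + 3 I⁻(aq)
Let s be the solubility of BiI₃ here. The common ion gives [Bi³⁺] ≈ 0.136 mol/L, and [I⁻] = 3s.
Ksp = [Bi³⁺][I⁻]^3 = (0.136)(3s)^3
(3s)^3 = 5.05×10⁻¹⁹ / (0.136) = 3.71×10⁻¹⁸
s = 5.16×10⁻⁷ mol/L

5.16×10⁻⁷ M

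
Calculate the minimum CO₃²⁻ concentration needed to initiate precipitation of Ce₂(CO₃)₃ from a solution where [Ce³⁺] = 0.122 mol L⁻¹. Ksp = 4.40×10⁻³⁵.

A salt starts to precipitate once the ion product Q reaches its Ksp.
Ce₂(CO₃)₃(s) ⇌ 2 Ce³⁺(aq) + 3 CO₃²⁻(aq)
Ksp = [Ce³⁺]^2[CO₃²⁻]^3 = [CO₃²⁻]^3(0.122)^2
[CO₃²⁻]^3 = 4.40×10⁻³⁵ / (0.122)^2 = 2.96×10⁻³³
[CO₃²⁻] = 1.44×10⁻¹¹ mol L⁻¹

1.44×10⁻¹¹ M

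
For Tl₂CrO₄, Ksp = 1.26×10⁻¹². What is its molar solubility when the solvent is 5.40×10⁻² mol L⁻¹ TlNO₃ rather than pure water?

Tl₂CrO₄(s) ⇌ 2 Tl⁺(aq) + CrO₄²⁻(aq)
The solution already contains Tl⁺ at 5.40×10⁻² mol L⁻¹. Let s be the molar solubility of Tl₂CrO₄.
[Tl⁺] ≈ 5.40×10⁻² mol L⁻¹ (common ion dominates); [CrO₄²⁻] = s.
Ksp = [Tl⁺]^2[CrO₄²⁻] = (5.40×10⁻²)^2s
s = 1.26×10⁻¹² / (5.40×10⁻²)^2 = 4.32×10⁻¹⁰
s = 4.32×10⁻¹⁰ mol L⁻¹

4.32×10⁻¹⁰ M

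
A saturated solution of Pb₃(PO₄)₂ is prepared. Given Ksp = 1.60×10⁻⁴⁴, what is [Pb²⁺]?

Pb₃(PO₄)₂(s) ⇌ 3 Pb²⁺(aq) + 2 PO₄³⁻(aq)
If s mol/L of Pb₃(PO₄)₂ dissolves, [Pb²⁺] = 3s and [PO₄³⁻] = 2s.
Ksp = [Pb²⁺]^3[PO₄³⁻]^2 = (3s)^3 · (2s)^2 = 108s^5 = 1.60×10⁻⁴⁴
s = 6.83×10⁻¹⁰ mol/L
[Pb²⁺] = 3s = 2.05×10⁻⁹ mol/L

2.05×10⁻⁹ M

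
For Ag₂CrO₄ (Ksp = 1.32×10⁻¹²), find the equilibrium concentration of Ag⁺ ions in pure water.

1.38×10⁻⁴ M

Ag₂CrO₄(s) ⇌ 2 Ag⁺(aq) + CrO₄²⁻(aq)
For each mole of Ag₂CrO₄ that dissolves per liter, [Ag⁺] = 2s and [CrO₄²⁻] = s; let s denote this solubility.
Ksp = [Ag⁺]^2[CrO₄²⁻] = (2s)^2 · s = 4s^3 = 1.32×10⁻¹²
s = 6.91×10⁻⁵ mol L⁻¹
[Ag⁺] = 2s = 1.38×10⁻⁴ mol L⁻¹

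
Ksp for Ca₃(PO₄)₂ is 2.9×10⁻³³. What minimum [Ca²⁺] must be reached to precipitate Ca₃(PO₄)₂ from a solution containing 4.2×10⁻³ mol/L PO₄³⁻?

5.5×10⁻¹⁰ M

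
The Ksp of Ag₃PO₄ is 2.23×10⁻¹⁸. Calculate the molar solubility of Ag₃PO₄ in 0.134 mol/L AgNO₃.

Ag₃PO₄(s) ⇌ 3 Ag⁺(aq) + PO₄³⁻(aq)
With Ag⁺ already at 0.134 mol/L and s small, take [Ag⁺] ≈ 0.134 mol/L and [PO₄³⁻] = s.
Ksp = [Ag⁺]^3[PO₄³⁻] = (0.134)^3s
s = 2.23×10⁻¹⁸ / (0.134)^3 = 9.27×10⁻¹⁶
s = 9.27×10⁻¹⁶ mol/L

9.27×10⁻¹⁶ M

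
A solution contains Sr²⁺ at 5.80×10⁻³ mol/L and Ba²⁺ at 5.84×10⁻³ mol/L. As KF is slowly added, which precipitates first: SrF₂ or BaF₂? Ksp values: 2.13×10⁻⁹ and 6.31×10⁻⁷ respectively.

SrF₂

Precipitation of each salt begins when its ion product equals Ksp.
For SrF₂: [F⁻] = (Ksp/[Sr²⁺])^(1/2) = 6.06×10⁻⁴ mol/L
For BaF₂: [F⁻] = (Ksp/[Ba²⁺])^(1/2) = 1.04×10⁻² mol/L
SrF₂ requires the lower [F⁻], so it precipitates first.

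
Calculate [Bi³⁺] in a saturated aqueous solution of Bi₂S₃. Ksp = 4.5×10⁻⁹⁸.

2.7×10⁻²⁰ M

Bi₂S₃(s) ⇌ 2 Bi³⁺(aq) + 3 S²⁻(aq)
Call the molar solubility s, so that [Bi³⁺] = 2s and [S²⁻] = 3s.
Ksp = [Bi³⁺]^2[S²⁻]^3 = (2s)^2 · (3s)^3 = 108s^5 = 4.5×10⁻⁹⁸
s = 1.3×10⁻²⁰ mol/L
[Bi³⁺] = 2s = 2.7×10⁻²⁰ mol/L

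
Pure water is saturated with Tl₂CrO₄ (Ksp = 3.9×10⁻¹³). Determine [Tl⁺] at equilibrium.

9.2×10⁻⁵ M

Tl₂CrO₄(s) ⇌ 2 Tl⁺(aq) + CrO₄²⁻(aq)
For each mole of Tl₂CrO₄ that dissolves per liter, [Tl⁺] = 2s and [CrO₄²⁻] = s; let s denote this solubility.
Ksp = [Tl⁺]^2[CrO₄²⁻] = (2s)^2 · s = 4s^3 = 3.9×10⁻¹³
s = 4.6×10⁻⁵ M
[Tl⁺] = 2s = 9.2×10⁻⁵ M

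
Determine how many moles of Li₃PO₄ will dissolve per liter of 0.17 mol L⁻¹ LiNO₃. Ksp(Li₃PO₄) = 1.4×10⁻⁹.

Li₃PO₄(s) ⇌ 3 Li⁺(aq) + PO₄³⁻(aq)
Let s be the solubility of Li₃PO₄ here. The common ion gives [Li⁺] ≈ 0.17 mol L⁻¹, and [PO₄³⁻] = s.
Ksp = [Li⁺]^3[PO₄³⁻] = (0.17)^3s
s = 1.4×10⁻⁹ / (0.17)^3 = 2.8×10⁻⁷
s = 2.8×10⁻⁷ mol L⁻¹

2.8×10⁻⁷ M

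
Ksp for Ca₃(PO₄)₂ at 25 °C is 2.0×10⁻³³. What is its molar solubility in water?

Ca₃(PO₄)₂(s) ⇌ 3 Ca²⁺(aq) + 2 PO₄³⁻(aq)
For each mole of Ca₃(PO₄)₂ that dissolves per liter, [Ca²⁺] = 3s and [PO₄³⁻] = 2s; let s denote this solubility.
Ksp = [Ca²⁺]^3[PO₄³⁻]^2 = (3s)^3 · (2s)^2 = 108s^5
108s^5 = 2.0×10⁻³³  ⇒  s^5 = 1.9×10⁻³⁵
s = (1.9×10⁻³⁵)^(1/5) = 1.1×10⁻⁷ M

1.1×10⁻⁷ M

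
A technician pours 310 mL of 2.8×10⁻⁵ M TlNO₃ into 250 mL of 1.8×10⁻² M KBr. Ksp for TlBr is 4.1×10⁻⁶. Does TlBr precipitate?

No

Total volume after mixing = 310 + 250 = 560 mL.
[Tl⁺] = (2.8×10⁻⁵)(310)/560 = 1.6×10⁻⁵ M
[Br⁻] = (1.8×10⁻²)(250)/560 = 8.0×10⁻³ M
Q = [Tl⁺][Br⁻] = 1.2×10⁻⁷
Q = 1.2×10⁻⁷ < Ksp = 4.1×10⁻⁶, so the solution is unsaturated and no precipitate forms.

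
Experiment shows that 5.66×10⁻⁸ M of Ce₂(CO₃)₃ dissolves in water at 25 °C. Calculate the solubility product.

Ce₂(CO₃)₃(s) ⇌ 2 Ce³⁺(aq) + 3 CO₃²⁻(aq)
If s mol/L of Ce₂(CO₃)₃ dissolves, [Ce³⁺] = 2s and [CO₃²⁻] = 3s.
Ksp = [Ce³⁺]^2[CO₃²⁻]^3 = (2s)^2 · (3s)^3 = 108s^5
Ksp = 108 × (5.66×10⁻⁸)^5 = 6.27×10⁻³⁵

Ksp = 6.27×10⁻³⁵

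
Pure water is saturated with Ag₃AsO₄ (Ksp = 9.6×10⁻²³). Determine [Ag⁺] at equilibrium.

Ag₃AsO₄(s) ⇌ 3 Ag⁺(aq) + AsO₄³⁻(aq)
For each mole of Ag₃AsO₄ that dissolves per liter, [Ag⁺] = 3s and [AsO₄³⁻] = s; let s denote this solubility.
Ksp = [Ag⁺]^3[AsO₄³⁻] = (3s)^3 · s = 27s^4 = 9.6×10⁻²³
s = 1.4×10⁻⁶ M
[Ag⁺] = 3s = 4.1×10⁻⁶ M

4.1×10⁻⁶ M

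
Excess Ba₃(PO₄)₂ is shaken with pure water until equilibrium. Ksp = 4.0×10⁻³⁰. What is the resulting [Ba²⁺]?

Ba₃(PO₄)₂(s) ⇌ 3 Ba²⁺(aq) + 2 PO₄³⁻(aq)
For each mole of Ba₃(PO₄)₂ that dissolves per liter, [Ba²⁺] = 3s and [PO₄³⁻] = 2s; let s denote this solubility.
Ksp = [Ba²⁺]^3[PO₄³⁻]^2 = (3s)^3 · (2s)^2 = 108s^5 = 4.0×10⁻³⁰
s = 5.2×10⁻⁷ M
[Ba²⁺] = 3s = 1.6×10⁻⁶ M

1.6×10⁻⁶ M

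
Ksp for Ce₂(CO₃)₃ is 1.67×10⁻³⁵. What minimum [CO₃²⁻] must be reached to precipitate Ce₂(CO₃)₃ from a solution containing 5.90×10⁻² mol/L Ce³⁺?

1.69×10⁻¹¹ M

Precipitation of each salt begins when its ion product equals Ksp.
Ce₂(CO₃)₃(s) ⇌ 2 Ce³⁺(aq) + 3 CO₃²⁻(aq)
Ksp = [Ce³⁺]^2[CO₃²⁻]^3 = [CO₃²⁻]^3(5.90×10⁻²)^2
[CO₃²⁻]^3 = 1.67×10⁻³⁵ / (5.90×10⁻²)^2 = 4.80×10⁻³³
[CO₃²⁻] = 1.69×10⁻¹¹ mol/L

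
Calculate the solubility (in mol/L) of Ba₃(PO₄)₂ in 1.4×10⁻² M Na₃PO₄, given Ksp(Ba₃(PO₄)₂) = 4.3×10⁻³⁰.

Ba₃(PO₄)₂(s) ⇌ 3 Ba²⁺(aq) + 2 PO₄³⁻(aq)
PO₄³⁻ is already present at 1.4×10⁻² M. If s mol/L of Ba₃(PO₄)₂ dissolves, [Ba²⁺] = 3s while [PO₄³⁻] ≈ 1.4×10⁻² M.
Ksp = [Ba²⁺]^3[PO₄³⁻]^2 = (3s)^3(1.4×10⁻²)^2
(3s)^3 = 4.3×10⁻³⁰ / (1.4×10⁻²)^2 = 2.2×10⁻²⁶
s = 9.3×10⁻¹⁰ M

9.3×10⁻¹⁰ M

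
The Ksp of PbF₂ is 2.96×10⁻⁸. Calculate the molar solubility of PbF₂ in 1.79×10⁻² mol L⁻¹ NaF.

PbF₂(s) ⇌ Pb²⁺(aq) + 2 F⁻(aq)
F⁻ is already present at 1.79×10⁻² mol L⁻¹. If s mol/L of PbF₂ dissolves, [Pb²⁺] = s while [F⁻] ≈ 1.79×10⁻² mol L⁻¹.
Ksp = [Pb²⁺][F⁻]^2 = s(1.79×10⁻²)^2
s = 2.96×10⁻⁸ / (1.79×10⁻²)^2 = 9.24×10⁻⁵
s = 9.24×10⁻⁵ mol L⁻¹

9.24×10⁻⁵ M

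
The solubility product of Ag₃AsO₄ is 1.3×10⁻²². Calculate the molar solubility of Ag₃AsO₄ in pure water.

1.5×10⁻⁶ M

Ag₃AsO₄(s) ⇌ 3 Ag⁺(aq) + AsO₄³⁻(aq)
Call the molar solubility s, so that [Ag⁺] = 3s and [AsO₄³⁻] = s.
Ksp = [Ag⁺]^3[AsO₄³⁻] = (3s)^3 · s = 27s^4
27s^4 = 1.3×10⁻²²  ⇒  s^4 = 4.8×10⁻²⁴
Taking the 4th root, s = 1.5×10⁻⁶ mol/L.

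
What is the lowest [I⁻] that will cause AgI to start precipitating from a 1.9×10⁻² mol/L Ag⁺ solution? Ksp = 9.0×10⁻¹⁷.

Precipitation of each salt begins when its ion product equals Ksp.
AgI(s) ⇌ Ag⁺(aq) + I⁻(aq)
Ksp = [Ag⁺][I⁻] = [I⁻](1.9×10⁻²)
[I⁻] = 9.0×10⁻¹⁷ / (1.9×10⁻²) = 4.7×10⁻¹⁵
[I⁻] = 4.7×10⁻¹⁵ mol/L

4.7×10⁻¹⁵ M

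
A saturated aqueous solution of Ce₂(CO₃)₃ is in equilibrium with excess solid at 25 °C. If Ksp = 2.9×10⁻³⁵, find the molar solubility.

4.9×10⁻⁸ M

Ce₂(CO₃)₃(s) ⇌ 2 Ce³⁺(aq) + 3 CO₃²⁻(aq)
Call the molar solubility s, so that [Ce³⁺] = 2s and [CO₃²⁻] = 3s.
Ksp = [Ce³⁺]^2[CO₃²⁻]^3 = (2s)^2 · (3s)^3 = 108s^5
108s^5 = 2.9×10⁻³⁵  ⇒  s^5 = 2.7×10⁻³⁷
s = (2.7×10⁻³⁷)^(1/5) = 4.9×10⁻⁸ mol L⁻¹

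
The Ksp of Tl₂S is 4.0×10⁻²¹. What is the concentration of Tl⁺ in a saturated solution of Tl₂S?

2.0×10⁻⁷ M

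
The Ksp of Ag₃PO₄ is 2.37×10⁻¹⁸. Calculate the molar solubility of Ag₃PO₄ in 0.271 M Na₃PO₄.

6.87×10⁻⁷ M

Ag₃PO₄(s) ⇌ 3 Ag⁺(aq) + PO₄³⁻(aq)
The solution already contains PO₄³⁻ at 0.271 M. Let s be the molar solubility of Ag₃PO₄.
[PO₄³⁻] ≈ 0.271 M (common ion dominates); [Ag⁺] = 3s.
Ksp = [Ag⁺]^3[PO₄³⁻] = (3s)^3(0.271)
(3s)^3 = 2.37×10⁻¹⁸ / (0.271) = 8.75×10⁻¹⁸
s = 6.87×10⁻⁷ M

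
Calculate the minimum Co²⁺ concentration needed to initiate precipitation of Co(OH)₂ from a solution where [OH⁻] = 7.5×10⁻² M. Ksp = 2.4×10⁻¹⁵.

Each salt precipitates once Q = Ksp for that salt.
Co(OH)₂(s) ⇌ Co²⁺(aq) + 2 OH⁻(aq)
Ksp = [Co²⁺][OH⁻]^2 = [Co²⁺](7.5×10⁻²)^2
[Co²⁺] = 2.4×10⁻¹⁵ / (7.5×10⁻²)^2 = 4.3×10⁻¹³
[Co²⁺] = 4.3×10⁻¹³ M

4.3×10⁻¹³ M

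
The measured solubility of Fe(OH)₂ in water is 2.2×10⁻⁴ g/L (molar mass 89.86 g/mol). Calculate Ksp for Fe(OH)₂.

Ksp = 5.9×10⁻¹⁷

Convert to molarity: s = 2.2×10⁻⁴ / 89.86 = 2.448×10⁻⁶ mol/L
Fe(OH)₂(s) ⇌ Fe²⁺(aq) + 2 OH⁻(aq)
Call the molar solubility s, so that [Fe²⁺] = s and [OH⁻] = 2s.
Ksp = [Fe²⁺][OH⁻]^2 = s · (2s)^2 = 4s^3
Ksp = 4 × (2.448×10⁻⁶)^3 = 5.9×10⁻¹⁷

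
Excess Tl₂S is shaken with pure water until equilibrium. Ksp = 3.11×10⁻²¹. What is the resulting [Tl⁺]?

Tl₂S(s) ⇌ 2 Tl⁺(aq) + S²⁻(aq)
With molar solubility s: [Tl⁺] = 2s, [S²⁻] = s.
Ksp = [Tl⁺]^2[S²⁻] = (2s)^2 · s = 4s^3 = 3.11×10⁻²¹
s = 9.20×10⁻⁸ M
[Tl⁺] = 2s = 1.84×10⁻⁷ M

1.84×10⁻⁷ M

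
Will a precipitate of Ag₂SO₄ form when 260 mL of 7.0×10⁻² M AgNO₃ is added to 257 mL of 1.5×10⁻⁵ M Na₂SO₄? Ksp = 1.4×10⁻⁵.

After mixing, V = 260 mL + 257 mL = 517 mL.
[Ag⁺] = (7.0×10⁻²)(260)/517 = 3.5×10⁻² M
[SO₄²⁻] = (1.5×10⁻⁵)(257)/517 = 7.5×10⁻⁶ M
Q = [Ag⁺]^2[SO₄²⁻] = 9.2×10⁻⁹
Since Q (9.2×10⁻⁹) is less than Ksp (1.4×10⁻⁵), no Ag₂SO₄ precipitates.

No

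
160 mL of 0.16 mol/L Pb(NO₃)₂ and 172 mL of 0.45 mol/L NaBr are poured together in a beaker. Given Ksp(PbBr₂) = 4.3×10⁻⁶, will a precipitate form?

After mixing, V = 160 mL + 172 mL = 332 mL.
[Pb²⁺] = (0.16)(160)/332 = 7.7×10⁻² mol/L
[Br⁻] = (0.45)(172)/332 = 0.23 mol/L
Q = [Pb²⁺][Br⁻]^2 = 4.2×10⁻³
Q = 4.2×10⁻³ > Ksp = 4.3×10⁻⁶, so the solution is supersaturated and PbBr₂ precipitates.

Yes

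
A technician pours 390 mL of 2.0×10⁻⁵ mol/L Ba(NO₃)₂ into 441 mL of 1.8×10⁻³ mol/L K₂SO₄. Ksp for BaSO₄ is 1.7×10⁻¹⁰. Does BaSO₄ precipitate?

Yes

After mixing, V = 390 mL + 441 mL = 831 mL.
[Ba²⁺] = (2.0×10⁻⁵)(390)/831 = 9.4×10⁻⁶ mol/L
[SO₄²⁻] = (1.8×10⁻³)(441)/831 = 9.6×10⁻⁴ mol/L
Q = [Ba²⁺][SO₄²⁻] = 9.0×10⁻⁹
Since Q (9.0×10⁻⁹) exceeds Ksp (1.7×10⁻¹⁰), BaSO₄ will precipitate.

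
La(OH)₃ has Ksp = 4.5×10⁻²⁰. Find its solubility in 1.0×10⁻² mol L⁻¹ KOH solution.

4.5×10⁻¹⁴ M

La(OH)₃(s) ⇌ La³⁺(aq) + 3 OH⁻(aq)
The solution already contains OH⁻ at 1.0×10⁻² mol L⁻¹. Let s be the molar solubility of La(OH)₃.
[OH⁻] ≈ 1.0×10⁻² mol L⁻¹ (common ion dominates); [La³⁺] = s.
Ksp = [La³⁺][OH⁻]^3 = s(1.0×10⁻²)^3
s = 4.5×10⁻²⁰ / (1.0×10⁻²)^3 = 4.5×10⁻¹⁴
s = 4.5×10⁻¹⁴ mol L⁻¹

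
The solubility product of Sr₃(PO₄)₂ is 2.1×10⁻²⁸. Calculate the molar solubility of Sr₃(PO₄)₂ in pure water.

1.1×10⁻⁶ M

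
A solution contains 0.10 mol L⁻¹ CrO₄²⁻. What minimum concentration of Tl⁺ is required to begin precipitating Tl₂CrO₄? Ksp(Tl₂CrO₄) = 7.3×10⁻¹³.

2.7×10⁻⁶ M

Precipitation of each salt begins when its ion product equals Ksp.
Tl₂CrO₄(s) ⇌ 2 Tl⁺(aq) + CrO₄²⁻(aq)
Ksp = [Tl⁺]^2[CrO₄²⁻] = [Tl⁺]^2(0.10)
[Tl⁺]^2 = 7.3×10⁻¹³ / (0.10) = 7.3×10⁻¹²
[Tl⁺] = 2.7×10⁻⁶ mol L⁻¹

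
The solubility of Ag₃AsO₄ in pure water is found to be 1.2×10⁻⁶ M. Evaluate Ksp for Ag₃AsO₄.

Ksp = 5.6×10⁻²³

Ag₃AsO₄(s) ⇌ 3 Ag⁺(aq) + AsO₄³⁻(aq)
With molar solubility s: [Ag⁺] = 3s, [AsO₄³⁻] = s.
Ksp = [Ag⁺]^3[AsO₄³⁻] = (3s)^3 · s = 27s^4
Ksp = 27 × (1.2×10⁻⁶)^4 = 5.6×10⁻²³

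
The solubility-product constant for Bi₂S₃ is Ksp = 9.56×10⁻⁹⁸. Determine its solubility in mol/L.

Bi₂S₃(s) ⇌ 2 Bi³⁺(aq) + 3 S²⁻(aq)
If s mol/L of Bi₂S₃ dissolves, [Bi³⁺] = 2s and [S²⁻] = 3s.
Ksp = [Bi³⁺]^2[S²⁻]^3 = (2s)^2 · (3s)^3 = 108s^5
108s^5 = 9.56×10⁻⁹⁸  ⇒  s^5 = 8.85×10⁻¹⁰⁰
s = 1.55×10⁻²⁰ M

1.55×10⁻²⁰ M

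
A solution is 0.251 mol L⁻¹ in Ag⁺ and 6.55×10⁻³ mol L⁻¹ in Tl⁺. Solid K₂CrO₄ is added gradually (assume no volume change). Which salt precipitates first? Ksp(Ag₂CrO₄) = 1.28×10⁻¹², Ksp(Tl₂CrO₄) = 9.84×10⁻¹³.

Ag₂CrO₄

Precipitation begins when Q = Ksp.
For Ag₂CrO₄: [CrO₄²⁻] = (Ksp/[Ag⁺]^2) = 2.03×10⁻¹¹ mol L⁻¹
For Tl₂CrO₄: [CrO₄²⁻] = (Ksp/[Tl⁺]^2) = 2.29×10⁻⁸ mol L⁻¹
Ag₂CrO₄ requires the lower [CrO₄²⁻], so it precipitates first.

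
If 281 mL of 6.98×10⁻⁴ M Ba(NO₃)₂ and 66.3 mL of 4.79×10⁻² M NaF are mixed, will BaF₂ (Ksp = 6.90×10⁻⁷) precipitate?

No

After mixing, V = 281 mL + 66.3 mL = 347.3 mL.
[Ba²⁺] = (6.98×10⁻⁴)(281)/347.3 = 5.65×10⁻⁴ M
[F⁻] = (4.79×10⁻²)(66.3)/347.3 = 9.14×10⁻³ M
Q = [Ba²⁺][F⁻]^2 = 4.72×10⁻⁸
Q = 4.72×10⁻⁸ < Ksp = 6.90×10⁻⁷, so the solution is unsaturated and no precipitate forms.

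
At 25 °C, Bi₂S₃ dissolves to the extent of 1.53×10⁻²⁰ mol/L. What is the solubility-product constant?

Ksp = 9.05×10⁻⁹⁸

Bi₂S₃(s) ⇌ 2 Bi³⁺(aq) + 3 S²⁻(aq)
For each mole of Bi₂S₃ that dissolves per liter, [Bi³⁺] = 2s and [S²⁻] = 3s; let s denote this solubility.
Ksp = [Bi³⁺]^2[S²⁻]^3 = (2s)^2 · (3s)^3 = 108s^5
Ksp = 108 × (1.53×10⁻²⁰)^5 = 9.05×10⁻⁹⁸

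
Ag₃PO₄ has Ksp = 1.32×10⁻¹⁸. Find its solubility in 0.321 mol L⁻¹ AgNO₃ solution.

3.99×10⁻¹⁷ M

Ag₃PO₄(s) ⇌ 3 Ag⁺(aq) + PO₄³⁻(aq)
Let s be the solubility of Ag₃PO₄ here. The common ion gives [Ag⁺] ≈ 0.321 mol L⁻¹, and [PO₄³⁻] = s.
Ksp = [Ag⁺]^3[PO₄³⁻] = (0.321)^3s
s = 1.32×10⁻¹⁸ / (0.321)^3 = 3.99×10⁻¹⁷
s = 3.99×10⁻¹⁷ mol L⁻¹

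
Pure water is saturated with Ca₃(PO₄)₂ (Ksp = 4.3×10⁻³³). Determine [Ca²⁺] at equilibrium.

Ca₃(PO₄)₂(s) ⇌ 3 Ca²⁺(aq) + 2 PO₄³⁻(aq)
For each mole of Ca₃(PO₄)₂ that dissolves per liter, [Ca²⁺] = 3s and [PO₄³⁻] = 2s; let s denote this solubility.
Ksp = [Ca²⁺]^3[PO₄³⁻]^2 = (3s)^3 · (2s)^2 = 108s^5 = 4.3×10⁻³³
s = 1.3×10⁻⁷ mol/L
[Ca²⁺] = 3s = 4.0×10⁻⁷ mol/L

4.0×10⁻⁷ M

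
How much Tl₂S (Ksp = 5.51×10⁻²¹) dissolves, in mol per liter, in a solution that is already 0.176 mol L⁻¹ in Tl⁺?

1.78×10⁻¹⁹ M

Tl₂S(s) ⇌ 2 Tl⁺(aq) + S²⁻(aq)
Let s be the solubility of Tl₂S here. The common ion gives [Tl⁺] ≈ 0.176 mol L⁻¹, and [S²⁻] = s.
Ksp = [Tl⁺]^2[S²⁻] = (0.176)^2s
s = 5.51×10⁻²¹ / (0.176)^2 = 1.78×10⁻¹⁹
s = 1.78×10⁻¹⁹ mol L⁻¹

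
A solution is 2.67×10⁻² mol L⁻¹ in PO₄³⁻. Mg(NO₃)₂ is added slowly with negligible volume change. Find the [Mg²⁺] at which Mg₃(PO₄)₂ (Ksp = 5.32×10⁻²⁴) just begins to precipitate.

Precipitation of each salt begins when its ion product equals Ksp.
Mg₃(PO₄)₂(s) ⇌ 3 Mg²⁺(aq) + 2 PO₄³⁻(aq)
Ksp = [Mg²⁺]^3[PO₄³⁻]^2 = [Mg²⁺]^3(2.67×10⁻²)^2
[Mg²⁺]^3 = 5.32×10⁻²⁴ / (2.67×10⁻²)^2 = 7.46×10⁻²¹
[Mg²⁺] = 1.95×10⁻⁷ mol L⁻¹

1.95×10⁻⁷ M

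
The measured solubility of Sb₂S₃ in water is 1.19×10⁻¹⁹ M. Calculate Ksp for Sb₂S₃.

Sb₂S₃(s) ⇌ 2 Sb³⁺(aq) + 3 S²⁻(aq)
If s mol/L of Sb₂S₃ dissolves, [Sb³⁺] = 2s and [S²⁻] = 3s.
Ksp = [Sb³⁺]^2[S²⁻]^3 = (2s)^2 · (3s)^3 = 108s^5
Ksp = 108 × (1.19×10⁻¹⁹)^5 = 2.58×10⁻⁹³

Ksp = 2.58×10⁻⁹³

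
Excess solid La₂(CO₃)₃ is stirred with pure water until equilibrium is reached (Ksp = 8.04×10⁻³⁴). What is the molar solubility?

9.43×10⁻⁸ M

La₂(CO₃)₃(s) ⇌ 2 La³⁺(aq) + 3 CO₃²⁻(aq)
Let s be the molar solubility. Then [La³⁺] = 2s and [CO₃²⁻] = 3s.
Ksp = [La³⁺]^2[CO₃²⁻]^3 = (2s)^2 · (3s)^3 = 108s^5
108s^5 = 8.04×10⁻³⁴  ⇒  s^5 = 7.44×10⁻³⁶
s = 9.43×10⁻⁸ mol L⁻¹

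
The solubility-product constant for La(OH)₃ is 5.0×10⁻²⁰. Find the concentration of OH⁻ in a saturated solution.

2.0×10⁻⁵ M

La(OH)₃(s) ⇌ La³⁺(aq) + 3 OH⁻(aq)
Call the molar solubility s, so that [La³⁺] = s and [OH⁻] = 3s.
Ksp = [La³⁺][OH⁻]^3 = s · (3s)^3 = 27s^4 = 5.0×10⁻²⁰
s = 6.6×10⁻⁶ mol L⁻¹
[OH⁻] = 3s = 2.0×10⁻⁵ mol L⁻¹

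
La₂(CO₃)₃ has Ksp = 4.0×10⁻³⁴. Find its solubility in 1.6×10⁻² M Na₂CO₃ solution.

La₂(CO₃)₃(s) ⇌ 2 La³⁺(aq) + 3 CO₃²⁻(aq)
CO₃²⁻ is already present at 1.6×10⁻² M. If s mol/L of La₂(CO₃)₃ dissolves, [La³⁺] = 2s while [CO₃²⁻] ≈ 1.6×10⁻² M.
Ksp = [La³⁺]^2[CO₃²⁻]^3 = (2s)^2(1.6×10⁻²)^3
(2s)^2 = 4.0×10⁻³⁴ / (1.6×10⁻²)^3 = 9.8×10⁻²⁹
s = 4.9×10⁻¹⁵ M

4.9×10⁻¹⁵ M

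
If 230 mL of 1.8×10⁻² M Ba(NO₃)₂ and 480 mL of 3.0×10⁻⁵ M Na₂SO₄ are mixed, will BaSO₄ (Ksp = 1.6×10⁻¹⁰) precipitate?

After mixing, V = 230 mL + 480 mL = 710 mL.
[Ba²⁺] = (1.8×10⁻²)(230)/710 = 5.8×10⁻³ M
[SO₄²⁻] = (3.0×10⁻⁵)(480)/710 = 2.0×10⁻⁵ M
Q = [Ba²⁺][SO₄²⁻] = 1.2×10⁻⁷
Q = 1.2×10⁻⁷ > Ksp = 1.6×10⁻¹⁰, so the solution is supersaturated and BaSO₄ precipitates.

Yes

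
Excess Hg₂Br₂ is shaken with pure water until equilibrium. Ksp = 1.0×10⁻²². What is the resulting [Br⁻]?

5.8×10⁻⁸ M

Hg₂Br₂(s) ⇌ Hg₂²⁺(aq) + 2 Br⁻(aq)
Call the molar solubility s, so that [Hg₂²⁺] = s and [Br⁻] = 2s.
Ksp = [Hg₂²⁺][Br⁻]^2 = s · (2s)^2 = 4s^3 = 1.0×10⁻²²
s = 2.9×10⁻⁸ M
[Br⁻] = 2s = 5.8×10⁻⁸ M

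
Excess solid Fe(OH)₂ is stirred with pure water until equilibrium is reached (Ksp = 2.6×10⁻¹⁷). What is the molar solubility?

1.9×10⁻⁶ M

Fe(OH)₂(s) ⇌ Fe²⁺(aq) + 2 OH⁻(aq)
Call the molar solubility s, so that [Fe²⁺] = s and [OH⁻] = 2s.
Ksp = [Fe²⁺][OH⁻]^2 = s · (2s)^2 = 4s^3
4s^3 = 2.6×10⁻¹⁷  ⇒  s^3 = 6.5×10⁻¹⁸
s = (6.5×10⁻¹⁸)^(1/3) = 1.9×10⁻⁶ mol L⁻¹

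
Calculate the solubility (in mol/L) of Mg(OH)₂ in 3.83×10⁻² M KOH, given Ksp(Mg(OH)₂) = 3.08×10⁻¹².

Mg(OH)₂(s) ⇌ Mg²⁺(aq) + 2 OH⁻(aq)
OH⁻ is already present at 3.83×10⁻² M. If s mol/L of Mg(OH)₂ dissolves, [Mg²⁺] = s while [OH⁻] ≈ 3.83×10⁻² M.
Ksp = [Mg²⁺][OH⁻]^2 = s(3.83×10⁻²)^2
s = 3.08×10⁻¹² / (3.83×10⁻²)^2 = 2.10×10⁻⁹
s = 2.10×10⁻⁹ M

2.10×10⁻⁹ M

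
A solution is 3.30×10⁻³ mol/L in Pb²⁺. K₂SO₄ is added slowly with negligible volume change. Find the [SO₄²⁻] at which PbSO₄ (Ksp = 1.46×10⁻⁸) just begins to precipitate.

Each salt precipitates once Q = Ksp for that salt.
PbSO₄(s) ⇌ Pb²⁺(aq) + SO₄²⁻(aq)
Ksp = [Pb²⁺][SO₄²⁻] = [SO₄²⁻](3.30×10⁻³)
[SO₄²⁻] = 1.46×10⁻⁸ / (3.30×10⁻³) = 4.42×10⁻⁶
[SO₄²⁻] = 4.42×10⁻⁶ mol/L

4.42×10⁻⁶ M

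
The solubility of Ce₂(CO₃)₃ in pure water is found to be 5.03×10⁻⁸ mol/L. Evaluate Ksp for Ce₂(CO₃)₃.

Ce₂(CO₃)₃(s) ⇌ 2 Ce³⁺(aq) + 3 CO₃²⁻(aq)
With molar solubility s: [Ce³⁺] = 2s, [CO₃²⁻] = 3s.
Ksp = [Ce³⁺]^2[CO₃²⁻]^3 = (2s)^2 · (3s)^3 = 108s^5
Ksp = 108 × (5.03×10⁻⁸)^5 = 3.48×10⁻³⁵

Ksp = 3.48×10⁻³⁵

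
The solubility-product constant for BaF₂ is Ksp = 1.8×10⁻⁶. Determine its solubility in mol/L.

BaF₂(s) ⇌ Ba²⁺(aq) + 2 F⁻(aq)
Call the molar solubility s, so that [Ba²⁺] = s and [F⁻] = 2s.
Ksp = [Ba²⁺][F⁻]^2 = s · (2s)^2 = 4s^3
4s^3 = 1.8×10⁻⁶  ⇒  s^3 = 4.5×10⁻⁷
s = (4.5×10⁻⁷)^(1/3) = 7.7×10⁻³ mol L⁻¹

7.7×10⁻³ M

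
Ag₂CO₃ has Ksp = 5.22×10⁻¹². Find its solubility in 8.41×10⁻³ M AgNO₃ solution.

7.38×10⁻⁸ M

Ag₂CO₃(s) ⇌ 2 Ag⁺(aq) + CO₃²⁻(aq)
Ag⁺ is already present at 8.41×10⁻³ M. If s mol/L of Ag₂CO₃ dissolves, [CO₃²⁻] = s while [Ag⁺] ≈ 8.41×10⁻³ M.
Ksp = [Ag⁺]^2[CO₃²⁻] = (8.41×10⁻³)^2s
s = 5.22×10⁻¹² / (8.41×10⁻³)^2 = 7.38×10⁻⁸
s = 7.38×10⁻⁸ M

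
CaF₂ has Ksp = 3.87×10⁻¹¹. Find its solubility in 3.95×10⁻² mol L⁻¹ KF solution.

CaF₂(s) ⇌ Ca²⁺(aq) + 2 F⁻(aq)
F⁻ is already present at 3.95×10⁻² mol L⁻¹. If s mol/L of CaF₂ dissolves, [Ca²⁺] = s while [F⁻] ≈ 3.95×10⁻² mol L⁻¹.
Ksp = [Ca²⁺][F⁻]^2 = s(3.95×10⁻²)^2
s = 3.87×10⁻¹¹ / (3.95×10⁻²)^2 = 2.48×10⁻⁸
s = 2.48×10⁻⁸ mol L⁻¹

2.48×10⁻⁸ M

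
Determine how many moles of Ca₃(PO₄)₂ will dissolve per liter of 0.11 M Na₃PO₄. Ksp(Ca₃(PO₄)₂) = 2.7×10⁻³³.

2.0×10⁻¹¹ M

Ca₃(PO₄)₂(s) ⇌ 3 Ca²⁺(aq) + 2 PO₄³⁻(aq)
PO₄³⁻ is already present at 0.11 M. If s mol/L of Ca₃(PO₄)₂ dissolves, [Ca²⁺] = 3s while [PO₄³⁻] ≈ 0.11 M.
Ksp = [Ca²⁺]^3[PO₄³⁻]^2 = (3s)^3(0.11)^2
(3s)^3 = 2.7×10⁻³³ / (0.11)^2 = 2.2×10⁻³¹
s = 2.0×10⁻¹¹ M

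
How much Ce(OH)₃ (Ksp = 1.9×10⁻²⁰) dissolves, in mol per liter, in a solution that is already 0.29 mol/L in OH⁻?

Ce(OH)₃(s) ⇌ Ce³⁺(aq) + 3 OH⁻(aq)
OH⁻ is already present at 0.29 mol/L. If s mol/L of Ce(OH)₃ dissolves, [Ce³⁺] = s while [OH⁻] ≈ 0.29 mol/L.
Ksp = [Ce³⁺][OH⁻]^3 = s(0.29)^3
s = 1.9×10⁻²⁰ / (0.29)^3 = 7.8×10⁻¹⁹
s = 7.8×10⁻¹⁹ mol/L

7.8×10⁻¹⁹ M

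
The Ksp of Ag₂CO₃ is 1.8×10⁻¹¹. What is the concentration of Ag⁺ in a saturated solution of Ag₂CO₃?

Ag₂CO₃(s) ⇌ 2 Ag⁺(aq) + CO₃²⁻(aq)
Call the molar solubility s, so that [Ag⁺] = 2s and [CO₃²⁻] = s.
Ksp = [Ag⁺]^2[CO₃²⁻] = (2s)^2 · s = 4s^3 = 1.8×10⁻¹¹
s = 1.7×10⁻⁴ mol/L
[Ag⁺] = 2s = 3.3×10⁻⁴ mol/L

3.3×10⁻⁴ M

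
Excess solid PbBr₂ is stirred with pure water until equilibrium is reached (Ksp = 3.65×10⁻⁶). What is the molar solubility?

9.70×10⁻³ M

PbBr₂(s) ⇌ Pb²⁺(aq) + 2 Br⁻(aq)
Let s be the molar solubility. Then [Pb²⁺] = s and [Br⁻] = 2s.
Ksp = [Pb²⁺][Br⁻]^2 = s · (2s)^2 = 4s^3
4s^3 = 3.65×10⁻⁶  ⇒  s^3 = 9.13×10⁻⁷
s = (9.13×10⁻⁷)^(1/3) = 9.70×10⁻³ M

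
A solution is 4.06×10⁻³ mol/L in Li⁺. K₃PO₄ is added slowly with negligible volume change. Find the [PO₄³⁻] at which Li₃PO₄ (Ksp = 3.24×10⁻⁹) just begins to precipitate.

4.84×10⁻² M

A salt starts to precipitate once the ion product Q reaches its Ksp.
Li₃PO₄(s) ⇌ 3 Li⁺(aq) + PO₄³⁻(aq)
Ksp = [Li⁺]^3[PO₄³⁻] = [PO₄³⁻](4.06×10⁻³)^3
[PO₄³⁻] = 3.24×10⁻⁹ / (4.06×10⁻³)^3 = 4.84×10⁻²
[PO₄³⁻] = 4.84×10⁻² mol/L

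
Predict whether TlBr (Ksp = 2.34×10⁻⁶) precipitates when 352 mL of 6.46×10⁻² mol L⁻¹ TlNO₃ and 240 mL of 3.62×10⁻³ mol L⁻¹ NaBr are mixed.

Yes

The combined volume is 592 mL.
[Tl⁺] = (6.46×10⁻²)(352)/592 = 3.84×10⁻² mol L⁻¹
[Br⁻] = (3.62×10⁻³)(240)/592 = 1.47×10⁻³ mol L⁻¹
Q = [Tl⁺][Br⁻] = 5.64×10⁻⁵
Q = 5.64×10⁻⁵ > Ksp = 2.34×10⁻⁶, so the solution is supersaturated and TlBr precipitates.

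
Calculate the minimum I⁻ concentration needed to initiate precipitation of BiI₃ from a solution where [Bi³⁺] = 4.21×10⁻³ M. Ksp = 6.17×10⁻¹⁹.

5.27×10⁻⁶ M

Each salt precipitates once Q = Ksp for that salt.
BiI₃(s) ⇌ Bi³⁺(aq) + 3 I⁻(aq)
Ksp = [Bi³⁺][I⁻]^3 = [I⁻]^3(4.21×10⁻³)
[I⁻]^3 = 6.17×10⁻¹⁹ / (4.21×10⁻³) = 1.47×10⁻¹⁶
[I⁻] = 5.27×10⁻⁶ M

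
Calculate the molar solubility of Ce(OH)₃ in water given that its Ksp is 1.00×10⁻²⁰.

4.39×10⁻⁶ M

Ce(OH)₃(s) ⇌ Ce³⁺(aq) + 3 OH⁻(aq)
Let s be the molar solubility. Then [Ce³⁺] = s and [OH⁻] = 3s.
Ksp = [Ce³⁺][OH⁻]^3 = s · (3s)^3 = 27s^4
27s^4 = 1.00×10⁻²⁰  ⇒  s^4 = 3.70×10⁻²²
Taking the 4th root, s = 4.39×10⁻⁶ mol/L.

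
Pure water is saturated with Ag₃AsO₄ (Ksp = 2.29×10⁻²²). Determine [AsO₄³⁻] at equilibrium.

1.71×10⁻⁶ M

Ag₃AsO₄(s) ⇌ 3 Ag⁺(aq) + AsO₄³⁻(aq)
With molar solubility s: [Ag⁺] = 3s, [AsO₄³⁻] = s.
Ksp = [Ag⁺]^3[AsO₄³⁻] = (3s)^3 · s = 27s^4 = 2.29×10⁻²²
s = 1.71×10⁻⁶ mol/L
[AsO₄³⁻] = s = 1.71×10⁻⁶ mol/L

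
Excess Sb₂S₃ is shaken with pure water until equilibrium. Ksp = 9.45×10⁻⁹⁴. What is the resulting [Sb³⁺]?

1.95×10⁻¹⁹ M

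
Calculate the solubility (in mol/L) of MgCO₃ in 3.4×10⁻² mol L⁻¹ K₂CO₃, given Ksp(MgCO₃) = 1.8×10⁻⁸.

5.3×10⁻⁷ M

MgCO₃(s) ⇌ Mg²⁺(aq) + CO₃²⁻(aq)
CO₃²⁻ is already present at 3.4×10⁻² mol L⁻¹. If s mol/L of MgCO₃ dissolves, [Mg²⁺] = s while [CO₃²⁻] ≈ 3.4×10⁻² mol L⁻¹.
Ksp = [Mg²⁺][CO₃²⁻] = s(3.4×10⁻²)
s = 1.8×10⁻⁸ / (3.4×10⁻²) = 5.3×10⁻⁷
s = 5.3×10⁻⁷ mol L⁻¹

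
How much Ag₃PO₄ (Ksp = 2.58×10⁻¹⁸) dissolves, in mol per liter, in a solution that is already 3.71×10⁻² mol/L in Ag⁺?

Ag₃PO₄(s) ⇌ 3 Ag⁺(aq) + PO₄³⁻(aq)
Ag⁺ is already present at 3.71×10⁻² mol/L. If s mol/L of Ag₃PO₄ dissolves, [PO₄³⁻] = s while [Ag⁺] ≈ 3.71×10⁻² mol/L.
Ksp = [Ag⁺]^3[PO₄³⁻] = (3.71×10⁻²)^3s
s = 2.58×10⁻¹⁸ / (3.71×10⁻²)^3 = 5.05×10⁻¹⁴
s = 5.05×10⁻¹⁴ mol/L

5.05×10⁻¹⁴ M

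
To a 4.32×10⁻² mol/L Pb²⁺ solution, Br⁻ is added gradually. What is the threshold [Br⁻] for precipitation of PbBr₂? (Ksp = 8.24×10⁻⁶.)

A salt starts to precipitate once the ion product Q reaches its Ksp.
PbBr₂(s) ⇌ Pb²⁺(aq) + 2 Br⁻(aq)
Ksp = [Pb²⁺][Br⁻]^2 = [Br⁻]^2(4.32×10⁻²)
[Br⁻]^2 = 8.24×10⁻⁶ / (4.32×10⁻²) = 1.91×10⁻⁴
[Br⁻] = 1.38×10⁻² mol/L

1.38×10⁻² M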